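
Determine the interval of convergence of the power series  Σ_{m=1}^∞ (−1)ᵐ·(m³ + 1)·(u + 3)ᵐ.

(-4, -2)

The ratio of consecutive coefficients is ((m+1)³ + 1)/(m³ + 1) → 1.
So the series converges when |u + 3| < 1 and diverges when |u + 3| > 1; R = 1.
When u = -2, the terms have absolute value of order m³, which does not tend to 0, so the series diverges by the divergence test.
At u = -4: the m-th term does not approach 0; divergence by the term test.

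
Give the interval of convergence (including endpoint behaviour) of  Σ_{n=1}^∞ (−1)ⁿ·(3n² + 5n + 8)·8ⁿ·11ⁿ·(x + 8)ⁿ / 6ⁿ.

(-355/44, -349/44)

The ratio of consecutive coefficients is [(3(n+1)² + 5(n+1) + 8)/(3n² + 5n + 8)] · 8·11/6 → 44/3.
Thus R = 1/(44/3) = 3/44.
Endpoint x = -349/44: the terms do not tend to 0, so the series diverges.
Endpoint x = -355/44: the terms do not tend to 0, so the series diverges.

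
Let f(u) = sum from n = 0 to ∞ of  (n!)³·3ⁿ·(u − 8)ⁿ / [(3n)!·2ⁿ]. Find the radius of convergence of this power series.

R = 18

By the ratio test, |a_{n+1}/a_n| = (n+1)³/[(3n+1)·(3n+2)·(3n+3)] · 3/2 → 1/18.
Hence the series converges for |u − 8| < 1/(1/18) = 18, so the radius of convergence is 18.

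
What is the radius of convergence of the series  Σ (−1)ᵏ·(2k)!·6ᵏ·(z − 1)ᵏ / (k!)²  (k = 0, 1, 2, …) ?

R = 1/24

By the ratio test, |a_{k+1}/a_k| = (2k+1)·(2k+2)/(k+1)² · 6 → 24.
Thus R = 1/(24) = 1/24.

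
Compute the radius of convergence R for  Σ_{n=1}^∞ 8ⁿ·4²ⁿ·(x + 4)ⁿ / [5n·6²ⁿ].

R = 9/32

Apply the ratio test: |a_{n+1}| / |a_n| = [5n/5(n+1)] · 8·16/36, which tends to 32/9 as n → ∞.
The series converges when 32/9 · |x + 4| < 1, giving R = 9/32.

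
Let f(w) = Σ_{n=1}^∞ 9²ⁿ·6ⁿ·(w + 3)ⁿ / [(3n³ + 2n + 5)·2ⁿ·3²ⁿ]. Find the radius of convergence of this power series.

By the ratio test, |a_{n+1}/a_n| = [(3n³ + 2n + 5)/(3(n+1)³ + 2(n+1) + 5)] · 81·6/(2·9) → 27.
Thus R = 1/(27) = 1/27.

R = 1/27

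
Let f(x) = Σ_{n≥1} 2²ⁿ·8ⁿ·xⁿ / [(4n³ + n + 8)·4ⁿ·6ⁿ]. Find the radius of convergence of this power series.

R = 3/4

By the ratio test, |a_{n+1}/a_n| = [(4n³ + n + 8)/(4(n+1)³ + (n+1) + 8)] · 4·8/(4·6) → 4/3.
Convergence for |x| · 4/3 < 1, i.e. |x| < 3/4. So R = 3/4.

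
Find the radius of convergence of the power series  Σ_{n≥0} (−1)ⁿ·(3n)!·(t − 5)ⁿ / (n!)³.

The ratio of consecutive coefficients is (3n+1)·(3n+2)·(3n+3)/(n+1)³ → 27.
Hence the series converges for |t − 5| < 1/(27) = 1/27, so the radius of convergence is 1/27.

R = 1/27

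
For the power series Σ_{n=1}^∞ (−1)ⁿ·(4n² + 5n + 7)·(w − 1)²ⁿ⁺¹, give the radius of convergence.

R = 1

Ratio test: |a_{n+1}/a_n| = (4(n+1)² + 5(n+1) + 7)/(4n² + 5n + 7) → 1 as n → ∞.
Successive powers of (w − 1) differ by 2, so the series converges when |w − 1|² · 1 < 1, i.e. |w − 1| < √(1) = 1. So R = 1.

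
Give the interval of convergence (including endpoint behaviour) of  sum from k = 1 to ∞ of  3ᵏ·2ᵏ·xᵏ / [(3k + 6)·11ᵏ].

[-11/6, 11/6)

By the ratio test, |a_{k+1}/a_k| = [(3k + 6)/(3(k+1) + 6)] · 3·2/11 → 6/11.
Hence the series converges for |x| < 1/(6/11) = 11/6, so the radius of convergence is 11/6.
Check x = 11/6: the terms behave like c/k; limit comparison with the harmonic series gives divergence.
When x = -11/6, convergence follows from the alternating series test (terms decrease monotonically to 0).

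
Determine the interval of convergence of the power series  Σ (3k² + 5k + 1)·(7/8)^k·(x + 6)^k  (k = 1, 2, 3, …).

Ratio test: |a_{k+1}/a_k| = [(3(k+1)² + 5(k+1) + 1)/(3k² + 5k + 1)] · 7/8 → 7/8 as k → ∞.
Convergence for |x + 6| · 7/8 < 1, i.e. |x + 6| < 8/7. So R = 8/7.
At x = -34/7: the terms have absolute value of order k², which does not tend to 0, so the series diverges by the divergence test.
Check x = -50/7: the terms do not tend to 0, so the series diverges.

(-50/7, -34/7)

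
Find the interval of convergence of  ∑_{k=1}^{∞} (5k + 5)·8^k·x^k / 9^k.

(-9/8, 9/8)

The ratio of consecutive coefficients is [(5(k+1) + 5)/(5k + 5)] · 8/9 → 8/9.
Hence the series converges for |x| < 1/(8/9) = 9/8, so the radius of convergence is 9/8.
At x = 9/8: the k-th term does not approach 0; divergence by the term test.
Endpoint x = -9/8: the terms have absolute value of order k, which does not tend to 0, so the series diverges by the divergence test.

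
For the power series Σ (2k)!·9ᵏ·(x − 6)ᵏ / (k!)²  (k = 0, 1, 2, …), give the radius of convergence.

By the ratio test, |a_{k+1}/a_k| = (2k+1)·(2k+2)/(k+1)² · 9 → 36.
Convergence for |x − 6| · 36 < 1, i.e. |x − 6| < 1/36. So R = 1/36.

R = 1/36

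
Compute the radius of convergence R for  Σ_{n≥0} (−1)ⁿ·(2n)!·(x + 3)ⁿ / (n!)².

R = 1/4

Apply the ratio test: |a_{n+1}| / |a_n| = (2n+1)·(2n+2)/(n+1)², which tends to 4 as n → ∞.
Thus R = 1/(4) = 1/4.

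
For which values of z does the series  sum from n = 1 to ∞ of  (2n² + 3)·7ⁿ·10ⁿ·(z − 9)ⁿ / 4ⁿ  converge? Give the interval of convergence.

(313/35, 317/35)

By the ratio test, |a_{n+1}/a_n| = [(2(n+1)² + 3)/(2n² + 3)] · 7·10/4 → 35/2.
Hence the series converges for |z − 9| < 1/(35/2) = 2/35, so the radius of convergence is 2/35.
At z = 317/35: the terms have absolute value of order n², which does not tend to 0, so the series diverges by the divergence test.
At z = 313/35: the terms do not tend to 0, so the series diverges.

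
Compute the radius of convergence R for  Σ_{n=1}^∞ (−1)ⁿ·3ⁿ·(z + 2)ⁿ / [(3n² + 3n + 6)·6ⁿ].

R = 2

By the ratio test, |a_{n+1}/a_n| = [(3n² + 3n + 6)/(3(n+1)² + 3(n+1) + 6)] · 3/6 → 1/2.
Convergence for |z + 2| · 1/2 < 1, i.e. |z + 2| < 2. So R = 2.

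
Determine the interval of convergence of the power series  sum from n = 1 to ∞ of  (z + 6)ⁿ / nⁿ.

(−∞, ∞)

Root test: |a_n|^(1/n) = 1/n → 0.
Since the n-th root of |a_n| tends to 0, the series converges for all real z; R = ∞.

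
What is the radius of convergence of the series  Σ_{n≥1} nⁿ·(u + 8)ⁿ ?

R = 0

Root test: |a_n|^(1/n) = n → ∞.
Since the n-th root of |a_n| is unbounded, the series converges only at u = -8; R = 0.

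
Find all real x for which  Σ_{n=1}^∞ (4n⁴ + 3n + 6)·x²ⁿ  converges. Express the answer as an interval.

By the ratio test, |a_{n+1}/a_n| = (4(n+1)⁴ + 3(n+1) + 6)/(4n⁴ + 3n + 6) → 1.
Since the exponent of x increases by 2 each term, convergence requires |x|² < 1, hence R = 1.
At x = 1: the terms do not tend to 0, so the series diverges.
Check x = -1: the terms do not tend to 0, so the series diverges.

(-1, 1)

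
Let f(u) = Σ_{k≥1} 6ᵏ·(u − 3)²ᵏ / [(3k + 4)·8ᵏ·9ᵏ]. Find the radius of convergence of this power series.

R = 2√3

By the ratio test, |a_{k+1}/a_k| = [(3k + 4)/(3(k+1) + 4)] · 6/(8·9) → 1/12.
Successive powers of (u − 3) differ by 2, so the series converges when |u − 3|² · 1/12 < 1, i.e. |u − 3| < √(12). So R = 2√3.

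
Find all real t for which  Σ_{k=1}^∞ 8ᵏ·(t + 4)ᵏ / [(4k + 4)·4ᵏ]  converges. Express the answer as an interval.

[-9/2, -7/2)

By the ratio test, |a_{k+1}/a_k| = [(4k + 4)/(4(k+1) + 4)] · 8/4 → 2.
Thus R = 1/(2) = 1/2.
Endpoint t = -7/2: comparison with the harmonic series Σ 1/k shows the series diverges.
When t = -9/2, convergence follows from the alternating series test (terms decrease monotonically to 0).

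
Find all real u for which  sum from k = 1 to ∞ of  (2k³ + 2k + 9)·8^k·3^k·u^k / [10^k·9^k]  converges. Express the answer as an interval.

(-15/4, 15/4)

The ratio of consecutive coefficients is [(2(k+1)³ + 2(k+1) + 9)/(2k³ + 2k + 9)] · 8·3/(10·9) → 4/15.
Hence the series converges for |u| < 1/(4/15) = 15/4, so the radius of convergence is 15/4.
Endpoint u = 15/4: the terms have absolute value of order k³, which does not tend to 0, so the series diverges by the divergence test.
At u = -15/4: the k-th term does not approach 0; divergence by the term test.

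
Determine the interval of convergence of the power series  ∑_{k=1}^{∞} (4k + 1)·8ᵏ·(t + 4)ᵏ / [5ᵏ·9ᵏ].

(-77/8, 13/8)

By the ratio test, |a_{k+1}/a_k| = [(4(k+1) + 1)/(4k + 1)] · 8/(5·9) → 8/45.
Hence the series converges for |t + 4| < 1/(8/45) = 45/8, so the radius of convergence is 45/8.
Endpoint t = 13/8: the terms do not tend to 0, so the series diverges.
Endpoint t = -77/8: the terms do not tend to 0, so the series diverges.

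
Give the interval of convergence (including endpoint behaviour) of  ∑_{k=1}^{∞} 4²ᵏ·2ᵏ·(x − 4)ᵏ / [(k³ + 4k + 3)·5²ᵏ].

Ratio test: |a_{k+1}/a_k| = [(k³ + 4k + 3)/((k+1)³ + 4(k+1) + 3)] · 16·2/25 → 32/25 as k → ∞.
Thus R = 1/(32/25) = 25/32.
Check x = 153/32: the series is dominated by a constant times Σ 1/k³, which converges (p = 3 > 1).
Endpoint x = 103/32: absolute convergence follows by limit comparison with Σ 1/k³.

[103/32, 153/32]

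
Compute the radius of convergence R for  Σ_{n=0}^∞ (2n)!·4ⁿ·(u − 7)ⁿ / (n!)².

R = 1/16

Ratio test: |a_{n+1}/a_n| = (2n+1)·(2n+2)/(n+1)² · 4 → 16 as n → ∞.
Thus R = 1/(16) = 1/16.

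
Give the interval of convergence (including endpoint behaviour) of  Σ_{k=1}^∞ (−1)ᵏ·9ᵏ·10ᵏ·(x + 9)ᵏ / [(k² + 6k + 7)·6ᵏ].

[-136/15, -134/15]

Apply the ratio test: |a_{k+1}| / |a_k| = [(k² + 6k + 7)/((k+1)² + 6(k+1) + 7)] · 9·10/6, which tends to 15 as k → ∞.
The series converges when 15 · |x + 9| < 1, giving R = 1/15.
When x = -134/15, the series is dominated by a constant times Σ 1/k², which converges (p = 2 > 1).
Check x = -136/15: the terms are on the order of 1/k², so the series converges absolutely by comparison with the p-series (p = 2 > 1).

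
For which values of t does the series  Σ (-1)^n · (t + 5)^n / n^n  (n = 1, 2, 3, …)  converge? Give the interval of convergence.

By the Cauchy root test, |a_n|^(1/n) = 1/n → 0.
Since the n-th root of |a_n| tends to 0, the series converges for all real t; R = ∞.

(−∞, ∞)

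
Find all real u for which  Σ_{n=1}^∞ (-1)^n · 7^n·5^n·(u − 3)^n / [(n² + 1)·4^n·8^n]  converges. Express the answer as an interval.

By the ratio test, |a_{n+1}/a_n| = [(n² + 1)/((n+1)² + 1)] · 7·5/(4·8) → 35/32.
Thus R = 1/(35/32) = 32/35.
When u = 137/35, the terms are on the order of 1/n², so the series converges absolutely by comparison with the p-series (p = 2 > 1).
Endpoint u = 73/35: the series is dominated by a constant times Σ 1/n², which converges (p = 2 > 1).

[73/35, 137/35]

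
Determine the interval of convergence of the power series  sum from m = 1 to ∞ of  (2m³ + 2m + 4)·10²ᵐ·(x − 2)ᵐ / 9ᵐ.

(191/100, 209/100)

Ratio test: |a_{m+1}/a_m| = [(2(m+1)³ + 2(m+1) + 4)/(2m³ + 2m + 4)] · 100/9 → 100/9 as m → ∞.
Thus R = 1/(100/9) = 9/100.
Check x = 209/100: the terms do not tend to 0, so the series diverges.
Endpoint x = 191/100: the terms do not tend to 0, so the series diverges.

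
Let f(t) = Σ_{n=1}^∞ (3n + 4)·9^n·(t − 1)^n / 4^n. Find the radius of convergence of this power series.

By the ratio test, |a_{n+1}/a_n| = [(3(n+1) + 4)/(3n + 4)] · 9/4 → 9/4.
The series converges when 9/4 · |t − 1| < 1, giving R = 4/9.

R = 4/9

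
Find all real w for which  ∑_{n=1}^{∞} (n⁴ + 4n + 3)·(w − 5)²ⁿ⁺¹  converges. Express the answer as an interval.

By the ratio test, |a_{n+1}/a_n| = ((n+1)⁴ + 4(n+1) + 3)/(n⁴ + 4n + 3) → 1.
Writing y = (w − 5)², the series in y has radius 1, so |w − 5| < √(1) = 1 and R = 1.
At w = 6: the n-th term does not approach 0; divergence by the term test.
Check w = 4: the terms have absolute value of order n⁴, which does not tend to 0, so the series diverges by the divergence test.

(4, 6)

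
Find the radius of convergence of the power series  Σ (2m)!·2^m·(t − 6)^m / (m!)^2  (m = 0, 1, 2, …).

R = 1/8

By the ratio test, |a_{m+1}/a_m| = (2m+1)·(2m+2)/(m+1)² · 2 → 8.
Convergence for |t − 6| · 8 < 1, i.e. |t − 6| < 1/8. So R = 1/8.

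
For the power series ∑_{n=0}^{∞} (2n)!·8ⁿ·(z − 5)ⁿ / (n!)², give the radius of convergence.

R = 1/32

Apply the ratio test: |a_{n+1}| / |a_n| = (2n+1)·(2n+2)/(n+1)² · 8, which tends to 32 as n → ∞.
The series converges when 32 · |z − 5| < 1, giving R = 1/32.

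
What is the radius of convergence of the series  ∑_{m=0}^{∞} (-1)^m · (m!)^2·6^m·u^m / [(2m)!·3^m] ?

R = 2

The ratio of consecutive coefficients is (m+1)²/[(2m+1)·(2m+2)] · 6/3 → 1/2.
Hence the series converges for |u| < 1/(1/2) = 2, so the radius of convergence is 2.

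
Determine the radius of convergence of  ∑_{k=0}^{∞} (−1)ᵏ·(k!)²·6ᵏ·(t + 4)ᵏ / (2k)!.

By the ratio test, |a_{k+1}/a_k| = (k+1)²/[(2k+1)·(2k+2)] · 6 → 3/2.
The series converges when 3/2 · |t + 4| < 1, giving R = 2/3.

R = 2/3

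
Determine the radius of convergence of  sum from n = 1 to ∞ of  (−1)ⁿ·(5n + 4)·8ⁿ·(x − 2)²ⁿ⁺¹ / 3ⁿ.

R = √6/4

Ratio test: |a_{n+1}/a_n| = [(5(n+1) + 4)/(5n + 4)] · 8/3 → 8/3 as n → ∞.
Since the exponent of (x − 2) increases by 2 each term, convergence requires |x − 2|² < 3/8, hence R = √6/4.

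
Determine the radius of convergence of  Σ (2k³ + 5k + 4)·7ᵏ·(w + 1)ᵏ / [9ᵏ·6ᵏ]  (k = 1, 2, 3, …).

R = 54/7

The ratio of consecutive coefficients is [(2(k+1)³ + 5(k+1) + 4)/(2k³ + 5k + 4)] · 7/(9·6) → 7/54.
Hence the series converges for |w + 1| < 1/(7/54) = 54/7, so the radius of convergence is 54/7.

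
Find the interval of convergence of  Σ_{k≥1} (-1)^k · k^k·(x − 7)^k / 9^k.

By the Cauchy root test, |a_k|^(1/k) = k/9 → ∞.
The root grows without bound, so R = 0 (convergence only at x = 7).

{7}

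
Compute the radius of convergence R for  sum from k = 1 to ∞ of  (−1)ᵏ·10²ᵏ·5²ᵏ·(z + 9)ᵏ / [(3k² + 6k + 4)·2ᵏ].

The ratio of consecutive coefficients is [(3k² + 6k + 4)/(3(k+1)² + 6(k+1) + 4)] · 100·25/2 → 1250.
Hence the series converges for |z + 9| < 1/(1250) = 1/1250, so the radius of convergence is 1/1250.

R = 1/1250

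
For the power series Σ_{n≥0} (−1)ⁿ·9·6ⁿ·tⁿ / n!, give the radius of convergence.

By the ratio test, |a_{n+1}/a_n| = 9/9 · 6 · 1/(n+1) → 0.
Since the limit is 0 < 1 for every t, the series converges on all of ℝ and R = ∞.

R = ∞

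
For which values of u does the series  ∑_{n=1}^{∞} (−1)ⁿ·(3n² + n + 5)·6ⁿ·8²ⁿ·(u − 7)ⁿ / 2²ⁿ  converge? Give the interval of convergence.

(671/96, 673/96)

By the ratio test, |a_{n+1}/a_n| = [(3(n+1)² + (n+1) + 5)/(3n² + n + 5)] · 6·64/4 → 96.
Convergence for |u − 7| · 96 < 1, i.e. |u − 7| < 1/96. So R = 1/96.
Check u = 673/96: the terms have absolute value of order n², which does not tend to 0, so the series diverges by the divergence test.
At u = 671/96: the n-th term does not approach 0; divergence by the term test.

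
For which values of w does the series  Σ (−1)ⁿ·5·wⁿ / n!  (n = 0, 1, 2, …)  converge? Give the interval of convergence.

(−∞, ∞)

The ratio of consecutive coefficients is 5/5 · 1/(n+1) → 0.
Since the limit is 0 < 1 for every w, the series converges on all of ℝ and R = ∞.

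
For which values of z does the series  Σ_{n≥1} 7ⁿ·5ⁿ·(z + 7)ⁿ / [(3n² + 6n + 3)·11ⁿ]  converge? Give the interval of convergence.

[-256/35, -234/35]

Ratio test: |a_{n+1}/a_n| = [(3n² + 6n + 3)/(3(n+1)² + 6(n+1) + 3)] · 7·5/11 → 35/11 as n → ∞.
Thus R = 1/(35/11) = 11/35.
At z = -234/35: the terms are on the order of 1/n², so the series converges absolutely by comparison with the p-series (p = 2 > 1).
At z = -256/35: the terms are on the order of 1/n², so the series converges absolutely by comparison with the p-series (p = 2 > 1).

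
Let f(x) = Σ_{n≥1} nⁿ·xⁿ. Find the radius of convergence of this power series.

By the Cauchy root test, |a_n|^(1/n) = n → ∞.
Since the n-th root of |a_n| is unbounded, the series converges only at x = 0; R = 0.

R = 0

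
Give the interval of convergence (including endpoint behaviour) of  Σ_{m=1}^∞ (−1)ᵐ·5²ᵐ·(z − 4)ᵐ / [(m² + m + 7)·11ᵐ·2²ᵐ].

[56/25, 144/25]

The ratio of consecutive coefficients is [(m² + m + 7)/((m+1)² + (m+1) + 7)] · 25/(11·4) → 25/44.
Convergence for |z − 4| · 25/44 < 1, i.e. |z − 4| < 44/25. So R = 44/25.
When z = 144/25, absolute convergence follows by limit comparison with Σ 1/m².
When z = 56/25, absolute convergence follows by limit comparison with Σ 1/m².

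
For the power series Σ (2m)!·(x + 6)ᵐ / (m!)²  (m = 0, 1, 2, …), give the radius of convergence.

By the ratio test, |a_{m+1}/a_m| = (2m+1)·(2m+2)/(m+1)² → 4.
Thus R = 1/(4) = 1/4.

R = 1/4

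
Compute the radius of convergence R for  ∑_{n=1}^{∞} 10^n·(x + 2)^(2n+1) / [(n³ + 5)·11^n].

R = √110/10

The ratio of consecutive coefficients is [(n³ + 5)/((n+1)³ + 5)] · 10/11 → 10/11.
Writing y = (x + 2)², the series in y has radius 11/10, so |x + 2| < √(11/10) and R = √110/10.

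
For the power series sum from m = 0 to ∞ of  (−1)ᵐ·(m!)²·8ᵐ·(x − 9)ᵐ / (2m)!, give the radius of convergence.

Apply the ratio test: |a_{m+1}| / |a_m| = (m+1)²/[(2m+1)·(2m+2)] · 8, which tends to 2 as m → ∞.
Hence the series converges for |x − 9| < 1/(2) = 1/2, so the radius of convergence is 1/2.

R = 1/2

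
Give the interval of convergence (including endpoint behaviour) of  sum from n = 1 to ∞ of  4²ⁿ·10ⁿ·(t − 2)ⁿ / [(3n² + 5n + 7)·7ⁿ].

[313/160, 327/160]

The ratio of consecutive coefficients is [(3n² + 5n + 7)/(3(n+1)² + 5(n+1) + 7)] · 16·10/7 → 160/7.
Hence the series converges for |t − 2| < 1/(160/7) = 7/160, so the radius of convergence is 7/160.
Endpoint t = 327/160: the series is dominated by a constant times Σ 1/n², which converges (p = 2 > 1).
Check t = 313/160: the series is dominated by a constant times Σ 1/n², which converges (p = 2 > 1).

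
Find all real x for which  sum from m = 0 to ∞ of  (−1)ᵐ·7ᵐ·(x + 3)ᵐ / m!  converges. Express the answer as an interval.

Apply the ratio test: |a_{m+1}| / |a_m| = 7 · 1/(m+1), which tends to 0 as m → ∞.
Since the limit is 0 < 1 for every x, the series converges on all of ℝ and R = ∞.

(−∞, ∞)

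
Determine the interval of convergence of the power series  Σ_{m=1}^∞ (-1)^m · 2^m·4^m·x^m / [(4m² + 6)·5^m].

[-5/8, 5/8]

Ratio test: |a_{m+1}/a_m| = [(4m² + 6)/(4(m+1)² + 6)] · 2·4/5 → 8/5 as m → ∞.
Hence the series converges for |x| < 1/(8/5) = 5/8, so the radius of convergence is 5/8.
When x = 5/8, the terms are on the order of 1/m², so the series converges absolutely by comparison with the p-series (p = 2 > 1).
At x = -5/8: absolute convergence follows by limit comparison with Σ 1/m².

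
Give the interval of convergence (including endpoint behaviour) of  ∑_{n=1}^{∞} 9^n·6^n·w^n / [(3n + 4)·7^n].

The ratio of consecutive coefficients is [(3n + 4)/(3(n+1) + 4)] · 9·6/7 → 54/7.
Hence the series converges for |w| < 1/(54/7) = 7/54, so the radius of convergence is 7/54.
When w = 7/54, the terms are asymptotic to a nonzero constant times 1/n, so the series diverges by limit comparison with Σ 1/n.
Check w = -7/54: the terms alternate in sign and decrease monotonically to 0 in absolute value (size ~ c/n), so the alternating series test gives convergence.

[-7/54, 7/54)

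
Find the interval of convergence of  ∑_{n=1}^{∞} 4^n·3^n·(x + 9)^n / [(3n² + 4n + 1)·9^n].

The ratio of consecutive coefficients is [(3n² + 4n + 1)/(3(n+1)² + 4(n+1) + 1)] · 4·3/9 → 4/3.
Convergence for |x + 9| · 4/3 < 1, i.e. |x + 9| < 3/4. So R = 3/4.
At x = -33/4: the terms are on the order of 1/n², so the series converges absolutely by comparison with the p-series (p = 2 > 1).
When x = -39/4, absolute convergence follows by limit comparison with Σ 1/n².

[-39/4, -33/4]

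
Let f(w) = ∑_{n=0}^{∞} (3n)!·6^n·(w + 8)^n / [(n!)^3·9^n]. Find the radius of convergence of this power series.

R = 1/18

Apply the ratio test: |a_{n+1}| / |a_n| = (3n+1)·(3n+2)·(3n+3)/(n+1)³ · 6/9, which tends to 18 as n → ∞.
Convergence for |w + 8| · 18 < 1, i.e. |w + 8| < 1/18. So R = 1/18.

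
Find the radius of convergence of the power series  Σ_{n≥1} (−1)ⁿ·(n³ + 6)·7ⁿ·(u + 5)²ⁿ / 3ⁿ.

R = √21/7

The ratio of consecutive coefficients is [((n+1)³ + 6)/(n³ + 6)] · 7/3 → 7/3.
Since the exponent of (u + 5) increases by 2 each term, convergence requires |u + 5|² < 3/7, hence R = √21/7.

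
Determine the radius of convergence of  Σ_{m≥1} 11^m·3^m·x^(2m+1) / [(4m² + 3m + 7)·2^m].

R = √66/33

By the ratio test, |a_{m+1}/a_m| = [(4m² + 3m + 7)/(4(m+1)² + 3(m+1) + 7)] · 11·3/2 → 33/2.
Writing y = x², the series in y has radius 2/33, so |x| < √(2/33) and R = √66/33.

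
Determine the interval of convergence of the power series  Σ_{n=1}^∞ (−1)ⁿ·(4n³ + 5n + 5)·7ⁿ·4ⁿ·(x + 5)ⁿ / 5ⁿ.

(-145/28, -135/28)

Apply the ratio test: |a_{n+1}| / |a_n| = [(4(n+1)³ + 5(n+1) + 5)/(4n³ + 5n + 5)] · 7·4/5, which tends to 28/5 as n → ∞.
The series converges when 28/5 · |x + 5| < 1, giving R = 5/28.
Endpoint x = -135/28: the terms have absolute value of order n³, which does not tend to 0, so the series diverges by the divergence test.
At x = -145/28: the terms have absolute value of order n³, which does not tend to 0, so the series diverges by the divergence test.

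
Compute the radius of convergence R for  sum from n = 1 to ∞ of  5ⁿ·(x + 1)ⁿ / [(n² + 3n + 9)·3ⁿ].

Ratio test: |a_{n+1}/a_n| = [(n² + 3n + 9)/((n+1)² + 3(n+1) + 9)] · 5/3 → 5/3 as n → ∞.
Hence the series converges for |x + 1| < 1/(5/3) = 3/5, so the radius of convergence is 3/5.

R = 3/5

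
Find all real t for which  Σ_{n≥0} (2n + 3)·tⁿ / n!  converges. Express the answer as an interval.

Ratio test: |a_{n+1}/a_n| = (2(n+1) + 3)/(2n + 3) · 1/(n+1) → 0 as n → ∞.
The ratio tends to 0 regardless of t, hence R = ∞.

(−∞, ∞)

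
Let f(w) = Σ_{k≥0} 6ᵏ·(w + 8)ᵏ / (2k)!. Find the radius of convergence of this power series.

The ratio of consecutive coefficients is 6 · 1/[(2k+1)·(2k+2)] → 0.
Since the limit is 0 < 1 for every w, the series converges on all of ℝ and R = ∞.

R = ∞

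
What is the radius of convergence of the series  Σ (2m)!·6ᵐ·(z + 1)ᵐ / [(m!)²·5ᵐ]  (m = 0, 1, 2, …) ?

R = 5/24

Apply the ratio test: |a_{m+1}| / |a_m| = (2m+1)·(2m+2)/(m+1)² · 6/5, which tends to 24/5 as m → ∞.
Hence the series converges for |z + 1| < 1/(24/5) = 5/24, so the radius of convergence is 5/24.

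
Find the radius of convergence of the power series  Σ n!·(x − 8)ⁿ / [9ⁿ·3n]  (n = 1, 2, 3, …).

R = 0

Ratio test: |a_{n+1}/a_n| = (n+1) · 1/9 · 3n/3(n+1) → ∞ as n → ∞.
Since the ratio → ∞, the series diverges for every x ≠ 8, and R = 0.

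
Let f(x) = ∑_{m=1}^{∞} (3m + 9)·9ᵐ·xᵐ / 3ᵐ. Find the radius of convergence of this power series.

R = 1/3

Ratio test: |a_{m+1}/a_m| = [(3(m+1) + 9)/(3m + 9)] · 9/3 → 3 as m → ∞.
The series converges when 3 · |x| < 1, giving R = 1/3.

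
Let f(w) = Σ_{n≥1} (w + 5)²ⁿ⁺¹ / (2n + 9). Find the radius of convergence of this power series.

By the ratio test, |a_{n+1}/a_n| = (2n + 9)/(2(n+1) + 9) → 1.
Successive powers of (w + 5) differ by 2, so the series converges when |w + 5|² · 1 < 1, i.e. |w + 5| < √(1) = 1. So R = 1.

R = 1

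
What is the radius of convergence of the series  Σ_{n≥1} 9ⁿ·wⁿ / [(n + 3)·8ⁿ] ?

The ratio of consecutive coefficients is [(n + 3)/((n+1) + 3)] · 9/8 → 9/8.
The series converges when 9/8 · |w| < 1, giving R = 8/9.

R = 8/9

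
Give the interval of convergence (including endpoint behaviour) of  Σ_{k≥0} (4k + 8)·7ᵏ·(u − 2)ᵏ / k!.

Apply the ratio test: |a_{k+1}| / |a_k| = (4(k+1) + 8)/(4k + 8) · 7 · 1/(k+1), which tends to 0 as k → ∞.
The limit is 0, so the series converges for all u; R = ∞.

(−∞, ∞)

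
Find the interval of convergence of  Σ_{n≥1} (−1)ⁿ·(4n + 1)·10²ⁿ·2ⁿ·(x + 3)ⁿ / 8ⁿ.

(-76/25, -74/25)

Apply the ratio test: |a_{n+1}| / |a_n| = [(4(n+1) + 1)/(4n + 1)] · 100·2/8, which tends to 25 as n → ∞.
The series converges when 25 · |x + 3| < 1, giving R = 1/25.
At x = -74/25: the terms have absolute value of order n, which does not tend to 0, so the series diverges by the divergence test.
Check x = -76/25: the n-th term does not approach 0; divergence by the term test.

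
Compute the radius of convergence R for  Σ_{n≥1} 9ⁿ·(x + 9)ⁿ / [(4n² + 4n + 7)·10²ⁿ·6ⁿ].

R = 200/3

The ratio of consecutive coefficients is [(4n² + 4n + 7)/(4(n+1)² + 4(n+1) + 7)] · 9/(100·6) → 3/200.
Thus R = 1/(3/200) = 200/3.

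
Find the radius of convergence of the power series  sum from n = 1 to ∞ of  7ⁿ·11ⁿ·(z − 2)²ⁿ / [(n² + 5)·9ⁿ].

R = 3√77/77

The ratio of consecutive coefficients is [(n² + 5)/((n+1)² + 5)] · 7·11/9 → 77/9.
Successive powers of (z − 2) differ by 2, so the series converges when |z − 2|² · 77/9 < 1, i.e. |z − 2| < √(9/77). So R = 3√77/77.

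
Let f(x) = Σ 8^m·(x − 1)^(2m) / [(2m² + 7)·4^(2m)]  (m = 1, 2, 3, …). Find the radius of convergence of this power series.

The ratio of consecutive coefficients is [(2m² + 7)/(2(m+1)² + 7)] · 8/16 → 1/2.
Since the exponent of (x − 1) increases by 2 each term, convergence requires |x − 1|² < 2, hence R = √2.

R = √2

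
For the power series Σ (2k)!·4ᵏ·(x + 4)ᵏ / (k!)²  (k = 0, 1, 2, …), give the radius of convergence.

Ratio test: |a_{k+1}/a_k| = (2k+1)·(2k+2)/(k+1)² · 4 → 16 as k → ∞.
Thus R = 1/(16) = 1/16.

R = 1/16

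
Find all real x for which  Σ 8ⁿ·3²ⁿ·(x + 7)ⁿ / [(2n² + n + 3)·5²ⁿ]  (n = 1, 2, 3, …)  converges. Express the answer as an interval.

[-529/72, -479/72]

By the ratio test, |a_{n+1}/a_n| = [(2n² + n + 3)/(2(n+1)² + (n+1) + 3)] · 8·9/25 → 72/25.
Convergence for |x + 7| · 72/25 < 1, i.e. |x + 7| < 25/72. So R = 25/72.
When x = -479/72, absolute convergence follows by limit comparison with Σ 1/n².
Endpoint x = -529/72: the terms are on the order of 1/n², so the series converges absolutely by comparison with the p-series (p = 2 > 1).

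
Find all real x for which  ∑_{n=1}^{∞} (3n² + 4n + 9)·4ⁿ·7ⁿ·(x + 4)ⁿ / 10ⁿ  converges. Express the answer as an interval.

Ratio test: |a_{n+1}/a_n| = [(3(n+1)² + 4(n+1) + 9)/(3n² + 4n + 9)] · 4·7/10 → 14/5 as n → ∞.
The series converges when 14/5 · |x + 4| < 1, giving R = 5/14.
Check x = -51/14: the n-th term does not approach 0; divergence by the term test.
At x = -61/14: the terms do not tend to 0, so the series diverges.

(-61/14, -51/14)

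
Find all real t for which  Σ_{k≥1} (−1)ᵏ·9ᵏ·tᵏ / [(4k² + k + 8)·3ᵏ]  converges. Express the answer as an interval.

[-1/3, 1/3]

Apply the ratio test: |a_{k+1}| / |a_k| = [(4k² + k + 8)/(4(k+1)² + (k+1) + 8)] · 9/3, which tends to 3 as k → ∞.
Hence the series converges for |t| < 1/(3) = 1/3, so the radius of convergence is 1/3.
Endpoint t = 1/3: absolute convergence follows by limit comparison with Σ 1/k².
When t = -1/3, the terms are on the order of 1/k², so the series converges absolutely by comparison with the p-series (p = 2 > 1).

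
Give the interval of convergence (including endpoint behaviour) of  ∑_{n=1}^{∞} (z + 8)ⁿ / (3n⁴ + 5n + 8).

[-9, -7]

Apply the ratio test: |a_{n+1}| / |a_n| = (3n⁴ + 5n + 8)/(3(n+1)⁴ + 5(n+1) + 8), which tends to 1 as n → ∞.
Hence R = 1.
Check z = -7: the terms are on the order of 1/n⁴, so the series converges absolutely by comparison with the p-series (p = 4 > 1).
At z = -9: absolute convergence follows by limit comparison with Σ 1/n⁴.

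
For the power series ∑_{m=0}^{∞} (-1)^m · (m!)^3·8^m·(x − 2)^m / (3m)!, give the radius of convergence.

R = 27/8

Apply the ratio test: |a_{m+1}| / |a_m| = (m+1)³/[(3m+1)·(3m+2)·(3m+3)] · 8, which tends to 8/27 as m → ∞.
Convergence for |x − 2| · 8/27 < 1, i.e. |x − 2| < 27/8. So R = 27/8.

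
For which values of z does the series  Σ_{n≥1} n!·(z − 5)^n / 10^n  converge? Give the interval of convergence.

By the ratio test, |a_{n+1}/a_n| = (n+1) · 1/10 → ∞.
Since the ratio → ∞, the series diverges for every z ≠ 5, and R = 0.

{5}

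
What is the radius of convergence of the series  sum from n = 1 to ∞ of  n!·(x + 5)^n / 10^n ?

R = 0

The ratio of consecutive coefficients is (n+1) · 1/10 → ∞.
The terms grow without bound for any (x + 5) ≠ 0, so R = 0 (convergence only at x = -5).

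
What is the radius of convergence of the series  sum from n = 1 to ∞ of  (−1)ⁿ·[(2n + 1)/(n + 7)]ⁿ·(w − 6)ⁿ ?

R = 1/2

Applying the root test, |a_n|^(1/n) = (2n + 1)/(n + 7) → 2.
Hence the series converges for |w − 6| < 1/(2) = 1/2, so the radius of convergence is 1/2.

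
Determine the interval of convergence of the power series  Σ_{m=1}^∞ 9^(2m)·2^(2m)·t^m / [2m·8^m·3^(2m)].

[-2/9, 2/9)

Apply the ratio test: |a_{m+1}| / |a_m| = [2m/2(m+1)] · 81·4/(8·9), which tends to 9/2 as m → ∞.
Hence the series converges for |t| < 1/(9/2) = 2/9, so the radius of convergence is 2/9.
Check t = 2/9: comparison with the harmonic series Σ 1/m shows the series diverges.
When t = -2/9, an alternating series whose terms decrease to 0 in absolute value, so it converges by the Leibniz criterion.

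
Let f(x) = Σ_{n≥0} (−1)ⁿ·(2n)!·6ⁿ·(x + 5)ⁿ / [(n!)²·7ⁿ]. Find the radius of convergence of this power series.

R = 7/24

Apply the ratio test: |a_{n+1}| / |a_n| = (2n+1)·(2n+2)/(n+1)² · 6/7, which tends to 24/7 as n → ∞.
Hence the series converges for |x + 5| < 1/(24/7) = 7/24, so the radius of convergence is 7/24.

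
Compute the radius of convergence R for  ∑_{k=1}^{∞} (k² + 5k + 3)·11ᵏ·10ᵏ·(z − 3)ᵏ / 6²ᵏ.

By the ratio test, |a_{k+1}/a_k| = [((k+1)² + 5(k+1) + 3)/(k² + 5k + 3)] · 11·10/36 → 55/18.
The series converges when 55/18 · |z − 3| < 1, giving R = 18/55.

R = 18/55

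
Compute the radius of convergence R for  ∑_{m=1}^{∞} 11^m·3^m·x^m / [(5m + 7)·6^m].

R = 2/11

Ratio test: |a_{m+1}/a_m| = [(5m + 7)/(5(m+1) + 7)] · 11·3/6 → 11/2 as m → ∞.
Convergence for |x| · 11/2 < 1, i.e. |x| < 2/11. So R = 2/11.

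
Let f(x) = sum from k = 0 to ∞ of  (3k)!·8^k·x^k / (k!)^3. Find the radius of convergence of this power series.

The ratio of consecutive coefficients is (3k+1)·(3k+2)·(3k+3)/(k+1)³ · 8 → 216.
Convergence for |x| · 216 < 1, i.e. |x| < 1/216. So R = 1/216.

R = 1/216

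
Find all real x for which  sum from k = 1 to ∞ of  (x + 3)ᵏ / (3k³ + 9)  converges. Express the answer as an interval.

The ratio of consecutive coefficients is (3k³ + 9)/(3(k+1)³ + 9) → 1.
Convergence for |x + 3| < 1, so R = 1.
Endpoint x = -2: the series is dominated by a constant times Σ 1/k³, which converges (p = 3 > 1).
Check x = -4: the series is dominated by a constant times Σ 1/k³, which converges (p = 3 > 1).

[-4, -2]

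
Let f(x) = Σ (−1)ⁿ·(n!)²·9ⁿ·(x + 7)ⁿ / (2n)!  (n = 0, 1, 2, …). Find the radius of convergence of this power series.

Apply the ratio test: |a_{n+1}| / |a_n| = (n+1)²/[(2n+1)·(2n+2)] · 9, which tends to 9/4 as n → ∞.
Thus R = 1/(9/4) = 4/9.

R = 4/9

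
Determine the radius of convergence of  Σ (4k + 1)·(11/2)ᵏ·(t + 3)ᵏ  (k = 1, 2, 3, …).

R = 2/11

Ratio test: |a_{k+1}/a_k| = [(4(k+1) + 1)/(4k + 1)] · 11/2 → 11/2 as k → ∞.
Thus R = 1/(11/2) = 2/11.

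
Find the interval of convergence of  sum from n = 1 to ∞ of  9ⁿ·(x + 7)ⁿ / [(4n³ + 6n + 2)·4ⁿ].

[-67/9, -59/9]

Ratio test: |a_{n+1}/a_n| = [(4n³ + 6n + 2)/(4(n+1)³ + 6(n+1) + 2)] · 9/4 → 9/4 as n → ∞.
Hence the series converges for |x + 7| < 1/(9/4) = 4/9, so the radius of convergence is 4/9.
Endpoint x = -59/9: the series is dominated by a constant times Σ 1/n³, which converges (p = 3 > 1).
At x = -67/9: the terms are on the order of 1/n³, so the series converges absolutely by comparison with the p-series (p = 3 > 1).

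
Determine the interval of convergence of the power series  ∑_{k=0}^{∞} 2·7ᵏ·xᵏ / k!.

By the ratio test, |a_{k+1}/a_k| = 2/2 · 7 · 1/(k+1) → 0.
Since the limit is 0 < 1 for every x, the series converges on all of ℝ and R = ∞.

(−∞, ∞)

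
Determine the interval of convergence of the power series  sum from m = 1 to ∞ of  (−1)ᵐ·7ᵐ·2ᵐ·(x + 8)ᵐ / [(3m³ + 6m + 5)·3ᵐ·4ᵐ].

[-62/7, -50/7]

Ratio test: |a_{m+1}/a_m| = [(3m³ + 6m + 5)/(3(m+1)³ + 6(m+1) + 5)] · 7·2/(3·4) → 7/6 as m → ∞.
Thus R = 1/(7/6) = 6/7.
Check x = -50/7: absolute convergence follows by limit comparison with Σ 1/m³.
Endpoint x = -62/7: absolute convergence follows by limit comparison with Σ 1/m³.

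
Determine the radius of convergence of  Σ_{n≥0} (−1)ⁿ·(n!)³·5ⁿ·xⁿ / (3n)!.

R = 27/5

Apply the ratio test: |a_{n+1}| / |a_n| = (n+1)³/[(3n+1)·(3n+2)·(3n+3)] · 5, which tends to 5/27 as n → ∞.
The series converges when 5/27 · |x| < 1, giving R = 27/5.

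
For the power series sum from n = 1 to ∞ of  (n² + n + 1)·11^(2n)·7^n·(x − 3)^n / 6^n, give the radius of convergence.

R = 6/847

Apply the ratio test: |a_{n+1}| / |a_n| = [((n+1)² + (n+1) + 1)/(n² + n + 1)] · 121·7/6, which tends to 847/6 as n → ∞.
The series converges when 847/6 · |x − 3| < 1, giving R = 6/847.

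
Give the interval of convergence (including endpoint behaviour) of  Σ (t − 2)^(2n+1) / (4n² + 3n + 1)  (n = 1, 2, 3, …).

By the ratio test, |a_{n+1}/a_n| = (4n² + 3n + 1)/(4(n+1)² + 3(n+1) + 1) → 1.
Writing y = (t − 2)², the series in y has radius 1, so |t − 2| < √(1) = 1 and R = 1.
Endpoint t = 3: absolute convergence follows by limit comparison with Σ 1/n².
At t = 1: the terms are on the order of 1/n², so the series converges absolutely by comparison with the p-series (p = 2 > 1).

[1, 3]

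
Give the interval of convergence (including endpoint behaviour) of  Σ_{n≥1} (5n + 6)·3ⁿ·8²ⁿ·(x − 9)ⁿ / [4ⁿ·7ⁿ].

(425/48, 439/48)

Apply the ratio test: |a_{n+1}| / |a_n| = [(5(n+1) + 6)/(5n + 6)] · 3·64/(4·7), which tends to 48/7 as n → ∞.
Thus R = 1/(48/7) = 7/48.
When x = 439/48, the n-th term does not approach 0; divergence by the term test.
When x = 425/48, the terms have absolute value of order n, which does not tend to 0, so the series diverges by the divergence test.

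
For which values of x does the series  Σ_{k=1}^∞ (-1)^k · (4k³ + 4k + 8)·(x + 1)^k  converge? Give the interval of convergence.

(-2, 0)

Ratio test: |a_{k+1}/a_k| = (4(k+1)³ + 4(k+1) + 8)/(4k³ + 4k + 8) → 1 as k → ∞.
Convergence for |x + 1| < 1, so R = 1.
At x = 0: the k-th term does not approach 0; divergence by the term test.
Check x = -2: the terms do not tend to 0, so the series diverges.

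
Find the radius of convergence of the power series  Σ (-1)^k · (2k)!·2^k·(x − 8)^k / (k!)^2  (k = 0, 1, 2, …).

R = 1/8

The ratio of consecutive coefficients is (2k+1)·(2k+2)/(k+1)² · 2 → 8.
Hence the series converges for |x − 8| < 1/(8) = 1/8, so the radius of convergence is 1/8.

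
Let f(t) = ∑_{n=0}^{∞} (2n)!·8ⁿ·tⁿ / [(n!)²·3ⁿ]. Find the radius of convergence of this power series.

R = 3/32

By the ratio test, |a_{n+1}/a_n| = (2n+1)·(2n+2)/(n+1)² · 8/3 → 32/3.
Hence the series converges for |t| < 1/(32/3) = 3/32, so the radius of convergence is 3/32.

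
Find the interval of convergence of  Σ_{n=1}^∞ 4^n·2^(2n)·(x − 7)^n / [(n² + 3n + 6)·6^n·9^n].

[29/8, 83/8]

The ratio of consecutive coefficients is [(n² + 3n + 6)/((n+1)² + 3(n+1) + 6)] · 4·4/(6·9) → 8/27.
The series converges when 8/27 · |x − 7| < 1, giving R = 27/8.
Endpoint x = 83/8: the series is dominated by a constant times Σ 1/n², which converges (p = 2 > 1).
When x = 29/8, the terms are on the order of 1/n², so the series converges absolutely by comparison with the p-series (p = 2 > 1).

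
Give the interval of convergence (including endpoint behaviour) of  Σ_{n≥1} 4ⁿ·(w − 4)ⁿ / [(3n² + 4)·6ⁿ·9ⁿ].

The ratio of consecutive coefficients is [(3n² + 4)/(3(n+1)² + 4)] · 4/(6·9) → 2/27.
Thus R = 1/(2/27) = 27/2.
At w = 35/2: absolute convergence follows by limit comparison with Σ 1/n².
Endpoint w = -19/2: the terms are on the order of 1/n², so the series converges absolutely by comparison with the p-series (p = 2 > 1).

[-19/2, 35/2]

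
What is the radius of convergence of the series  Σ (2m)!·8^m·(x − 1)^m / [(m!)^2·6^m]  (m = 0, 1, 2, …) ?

R = 3/16

By the ratio test, |a_{m+1}/a_m| = (2m+1)·(2m+2)/(m+1)² · 8/6 → 16/3.
The series converges when 16/3 · |x − 1| < 1, giving R = 3/16.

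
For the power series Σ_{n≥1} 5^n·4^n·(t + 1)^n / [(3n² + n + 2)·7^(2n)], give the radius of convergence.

Ratio test: |a_{n+1}/a_n| = [(3n² + n + 2)/(3(n+1)² + (n+1) + 2)] · 5·4/49 → 20/49 as n → ∞.
The series converges when 20/49 · |t + 1| < 1, giving R = 49/20.

R = 49/20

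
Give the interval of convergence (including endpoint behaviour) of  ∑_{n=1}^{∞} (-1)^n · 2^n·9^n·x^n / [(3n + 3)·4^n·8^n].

(-16/9, 16/9]

Ratio test: |a_{n+1}/a_n| = [(3n + 3)/(3(n+1) + 3)] · 2·9/(4·8) → 9/16 as n → ∞.
Thus R = 1/(9/16) = 16/9.
Check x = 16/9: convergence follows from the alternating series test (terms decrease monotonically to 0).
Endpoint x = -16/9: comparison with the harmonic series Σ 1/n shows the series diverges.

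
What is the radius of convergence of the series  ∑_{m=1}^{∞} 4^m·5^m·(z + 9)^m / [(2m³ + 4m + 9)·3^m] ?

R = 3/20

The ratio of consecutive coefficients is [(2m³ + 4m + 9)/(2(m+1)³ + 4(m+1) + 9)] · 4·5/3 → 20/3.
Thus R = 1/(20/3) = 3/20.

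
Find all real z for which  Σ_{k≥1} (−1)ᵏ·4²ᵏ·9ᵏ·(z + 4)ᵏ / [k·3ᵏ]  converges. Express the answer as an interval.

Ratio test: |a_{k+1}/a_k| = [k/(k+1)] · 16·9/3 → 48 as k → ∞.
Hence the series converges for |z + 4| < 1/(48) = 1/48, so the radius of convergence is 1/48.
Check z = -191/48: an alternating series whose terms decrease to 0 in absolute value, so it converges by the Leibniz criterion.
When z = -193/48, the terms behave like c/k; limit comparison with the harmonic series gives divergence.

(-193/48, -191/48]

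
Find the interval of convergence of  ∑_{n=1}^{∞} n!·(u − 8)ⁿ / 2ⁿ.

The ratio of consecutive coefficients is (n+1) · 1/2 → ∞.
Since the ratio → ∞, the series diverges for every u ≠ 8, and R = 0.

{8}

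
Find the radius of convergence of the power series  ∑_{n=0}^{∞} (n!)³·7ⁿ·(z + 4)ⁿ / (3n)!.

R = 27/7

Ratio test: |a_{n+1}/a_n| = (n+1)³/[(3n+1)·(3n+2)·(3n+3)] · 7 → 7/27 as n → ∞.
Thus R = 1/(7/27) = 27/7.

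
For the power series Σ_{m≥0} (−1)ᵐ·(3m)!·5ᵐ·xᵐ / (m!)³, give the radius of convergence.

By the ratio test, |a_{m+1}/a_m| = (3m+1)·(3m+2)·(3m+3)/(m+1)³ · 5 → 135.
Thus R = 1/(135) = 1/135.

R = 1/135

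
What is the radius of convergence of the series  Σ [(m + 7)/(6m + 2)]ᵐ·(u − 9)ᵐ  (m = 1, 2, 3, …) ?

Root test: |a_m|^(1/m) = (m + 7)/(6m + 2) → 1/6.
Thus R = 1/(1/6) = 6.

R = 6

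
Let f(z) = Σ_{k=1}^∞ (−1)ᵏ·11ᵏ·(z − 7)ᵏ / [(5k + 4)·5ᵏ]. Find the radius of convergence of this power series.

Apply the ratio test: |a_{k+1}| / |a_k| = [(5k + 4)/(5(k+1) + 4)] · 11/5, which tends to 11/5 as k → ∞.
Convergence for |z − 7| · 11/5 < 1, i.e. |z − 7| < 5/11. So R = 5/11.

R = 5/11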